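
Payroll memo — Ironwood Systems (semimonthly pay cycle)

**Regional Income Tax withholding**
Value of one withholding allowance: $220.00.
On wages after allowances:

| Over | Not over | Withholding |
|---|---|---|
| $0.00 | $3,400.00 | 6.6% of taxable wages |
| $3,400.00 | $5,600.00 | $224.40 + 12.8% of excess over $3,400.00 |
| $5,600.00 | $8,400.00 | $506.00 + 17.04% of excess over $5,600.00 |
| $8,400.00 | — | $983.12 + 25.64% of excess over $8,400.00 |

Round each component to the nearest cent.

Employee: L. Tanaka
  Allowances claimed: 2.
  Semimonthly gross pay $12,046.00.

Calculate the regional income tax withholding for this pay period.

Regional Income Tax: taxable = $12,046.00 − 2×$220.00 = $11,606.00
  $983.12 + 25.64% × ($11,606.00 − $8,400.00) = $983.12 + 25.64% × $3,206.00 = $1,805.14

$1,805.14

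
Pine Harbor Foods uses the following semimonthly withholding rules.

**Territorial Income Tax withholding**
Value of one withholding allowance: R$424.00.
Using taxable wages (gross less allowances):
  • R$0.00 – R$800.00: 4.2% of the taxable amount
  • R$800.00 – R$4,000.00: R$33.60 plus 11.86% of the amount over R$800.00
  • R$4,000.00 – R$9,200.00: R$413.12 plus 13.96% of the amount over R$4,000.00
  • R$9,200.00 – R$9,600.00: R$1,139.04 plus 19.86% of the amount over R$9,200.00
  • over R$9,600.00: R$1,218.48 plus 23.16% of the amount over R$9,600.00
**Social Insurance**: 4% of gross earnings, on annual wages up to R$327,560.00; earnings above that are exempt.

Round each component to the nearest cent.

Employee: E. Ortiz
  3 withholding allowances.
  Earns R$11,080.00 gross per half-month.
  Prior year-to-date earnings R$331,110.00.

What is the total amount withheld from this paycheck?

Territorial Income Tax: taxable = R$11,080.00 − 3×R$424.00 = R$9,808.00
  R$1,218.48 + 23.16% × (R$9,808.00 − R$9,600.00) = R$1,218.48 + 23.16% × R$208.00 = R$1,266.65
Social Insurance: YTD R$331,110.00 ≥ cap R$327,560.00 → R$0.00
Total: R$1,266.65 + R$0.00 = R$1,266.65

R$1,266.65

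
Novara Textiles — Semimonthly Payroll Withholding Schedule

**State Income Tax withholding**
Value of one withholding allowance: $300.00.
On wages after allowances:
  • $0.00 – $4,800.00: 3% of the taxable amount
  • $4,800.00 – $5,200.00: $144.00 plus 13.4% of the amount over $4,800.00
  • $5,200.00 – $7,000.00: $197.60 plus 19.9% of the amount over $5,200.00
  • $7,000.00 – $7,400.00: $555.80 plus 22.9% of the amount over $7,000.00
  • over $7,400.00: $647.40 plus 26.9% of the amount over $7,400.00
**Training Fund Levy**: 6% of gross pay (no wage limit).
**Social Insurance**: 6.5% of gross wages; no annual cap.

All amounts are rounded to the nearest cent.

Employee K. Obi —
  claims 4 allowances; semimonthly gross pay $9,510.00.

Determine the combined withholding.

$2,080.94

State Income Tax: taxable = $9,510.00 − 4×$300.00 = $8,310.00
  $647.40 + 26.9% × ($8,310.00 − $7,400.00) = $647.40 + 26.9% × $910.00 = $892.19
Training Fund Levy: 6% × $9,510.00 = $570.60
Social Insurance: 6.5% × $9,510.00 = $618.15
Total: $892.19 + $570.60 + $618.15 = $2,080.94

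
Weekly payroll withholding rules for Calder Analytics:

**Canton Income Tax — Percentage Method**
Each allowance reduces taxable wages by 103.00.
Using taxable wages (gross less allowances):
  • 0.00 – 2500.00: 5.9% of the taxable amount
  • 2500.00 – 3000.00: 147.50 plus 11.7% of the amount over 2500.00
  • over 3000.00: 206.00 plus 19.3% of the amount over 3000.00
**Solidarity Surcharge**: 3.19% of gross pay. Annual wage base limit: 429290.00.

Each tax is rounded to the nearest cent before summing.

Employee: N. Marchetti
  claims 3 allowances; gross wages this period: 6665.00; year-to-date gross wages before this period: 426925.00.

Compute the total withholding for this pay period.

929.15

Canton Income Tax: taxable = 6665.00 − 3×103.00 = 6356.00
  206.00 + 19.3% × (6356.00 − 3000.00) = 206.00 + 19.3% × 3356.00 = 853.71
Solidarity Surcharge: cap 429290.00 − YTD 426925.00 = 2365.00 subject; 3.19% × 2365.00 = 75.44
Total: 853.71 + 75.44 = 929.15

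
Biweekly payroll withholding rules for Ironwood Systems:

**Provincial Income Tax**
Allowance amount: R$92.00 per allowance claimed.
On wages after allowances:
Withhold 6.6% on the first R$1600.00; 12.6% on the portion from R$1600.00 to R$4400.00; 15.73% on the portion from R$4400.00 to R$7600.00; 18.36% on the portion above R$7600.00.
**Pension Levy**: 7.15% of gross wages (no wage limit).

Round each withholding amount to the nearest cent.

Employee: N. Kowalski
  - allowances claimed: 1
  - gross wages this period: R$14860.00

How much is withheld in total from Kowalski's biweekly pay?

R$3340.29

Provincial Income Tax: taxable = R$14860.00 − 1×R$92.00 = R$14768.00
  R$961.76 + 18.36% × (R$14768.00 − R$7600.00) = R$961.76 + 18.36% × R$7168.00 = R$2277.80
Pension Levy: 7.15% × R$14860.00 = R$1062.49
Total: R$2277.80 + R$1062.49 = R$3340.29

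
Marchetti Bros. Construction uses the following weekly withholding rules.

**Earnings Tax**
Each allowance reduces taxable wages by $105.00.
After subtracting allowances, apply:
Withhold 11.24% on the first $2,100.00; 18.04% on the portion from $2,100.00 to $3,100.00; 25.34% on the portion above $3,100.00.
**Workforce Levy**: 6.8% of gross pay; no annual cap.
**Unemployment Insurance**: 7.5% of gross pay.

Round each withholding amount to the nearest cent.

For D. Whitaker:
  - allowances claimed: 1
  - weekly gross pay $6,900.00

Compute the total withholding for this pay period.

Earnings Tax: taxable = $6,900.00 − 1×$105.00 = $6,795.00
  $416.44 + 25.34% × ($6,795.00 − $3,100.00) = $416.44 + 25.34% × $3,695.00 = $1,352.75
Workforce Levy: 6.8% × $6,900.00 = $469.20
Unemployment Insurance: 7.5% × $6,900.00 = $517.50
Total: $1,352.75 + $469.20 + $517.50 = $2,339.45

$2,339.45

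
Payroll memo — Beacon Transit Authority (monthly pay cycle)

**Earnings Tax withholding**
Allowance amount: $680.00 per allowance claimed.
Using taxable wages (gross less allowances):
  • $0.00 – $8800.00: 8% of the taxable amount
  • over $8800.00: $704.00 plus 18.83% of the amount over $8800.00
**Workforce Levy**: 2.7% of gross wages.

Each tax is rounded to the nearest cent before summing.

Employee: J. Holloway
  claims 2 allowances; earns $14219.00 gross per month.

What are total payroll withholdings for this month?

Earnings Tax: taxable = $14219.00 − 2×$680.00 = $12859.00
  $704.00 + 18.83% × ($12859.00 − $8800.00) = $704.00 + 18.83% × $4059.00 = $1468.31
Workforce Levy: 2.7% × $14219.00 = $383.91
Total: $1468.31 + $383.91 = $1852.22

$1852.22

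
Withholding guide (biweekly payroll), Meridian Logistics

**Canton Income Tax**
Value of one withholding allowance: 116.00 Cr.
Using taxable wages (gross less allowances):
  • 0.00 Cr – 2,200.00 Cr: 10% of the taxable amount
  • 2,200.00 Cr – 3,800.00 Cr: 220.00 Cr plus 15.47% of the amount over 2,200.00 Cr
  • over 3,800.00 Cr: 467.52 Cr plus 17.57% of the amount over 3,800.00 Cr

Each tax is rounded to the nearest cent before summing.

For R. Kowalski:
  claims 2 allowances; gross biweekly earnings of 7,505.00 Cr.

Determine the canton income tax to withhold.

1,077.73 Cr

Canton Income Tax: taxable = 7,505.00 Cr − 2×116.00 Cr = 7,273.00 Cr
  467.52 Cr + 17.57% × (7,273.00 Cr − 3,800.00 Cr) = 467.52 Cr + 17.57% × 3,473.00 Cr = 1,077.73 Cr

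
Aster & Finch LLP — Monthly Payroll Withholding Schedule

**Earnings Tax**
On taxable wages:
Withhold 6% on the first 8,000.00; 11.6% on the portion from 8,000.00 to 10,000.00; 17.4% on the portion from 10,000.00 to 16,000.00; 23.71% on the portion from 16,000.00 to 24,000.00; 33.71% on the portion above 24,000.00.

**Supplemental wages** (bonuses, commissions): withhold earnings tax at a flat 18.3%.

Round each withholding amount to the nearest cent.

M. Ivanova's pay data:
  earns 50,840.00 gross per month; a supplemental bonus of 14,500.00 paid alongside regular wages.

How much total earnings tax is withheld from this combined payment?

15,354.06

Earnings Tax: taxable = 50,840.00
  3,652.80 + 33.71% × (50,840.00 − 24,000.00) = 3,652.80 + 33.71% × 26,840.00 = 12,700.56
Supplemental (18.3% flat on bonus): 18.3% × 14,500.00 = 2,653.50
Total earnings tax: 12,700.56 + 2,653.50 = 15,354.06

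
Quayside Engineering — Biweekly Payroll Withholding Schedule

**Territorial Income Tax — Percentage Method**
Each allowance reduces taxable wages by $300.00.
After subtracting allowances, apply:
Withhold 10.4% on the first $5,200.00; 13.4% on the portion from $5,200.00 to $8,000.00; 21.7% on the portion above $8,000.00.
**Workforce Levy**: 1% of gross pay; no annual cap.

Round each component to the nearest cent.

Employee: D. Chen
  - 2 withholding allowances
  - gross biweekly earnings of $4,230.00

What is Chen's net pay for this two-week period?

$3,810.18

Territorial Income Tax: taxable = $4,230.00 − 2×$300.00 = $3,630.00
  10.4% × $3,630.00 = $377.52
Workforce Levy: 1% × $4,230.00 = $42.30
Total withheld: $377.52 + $42.30 = $419.82
Net pay: $4,230.00 − $419.82 = $3,810.18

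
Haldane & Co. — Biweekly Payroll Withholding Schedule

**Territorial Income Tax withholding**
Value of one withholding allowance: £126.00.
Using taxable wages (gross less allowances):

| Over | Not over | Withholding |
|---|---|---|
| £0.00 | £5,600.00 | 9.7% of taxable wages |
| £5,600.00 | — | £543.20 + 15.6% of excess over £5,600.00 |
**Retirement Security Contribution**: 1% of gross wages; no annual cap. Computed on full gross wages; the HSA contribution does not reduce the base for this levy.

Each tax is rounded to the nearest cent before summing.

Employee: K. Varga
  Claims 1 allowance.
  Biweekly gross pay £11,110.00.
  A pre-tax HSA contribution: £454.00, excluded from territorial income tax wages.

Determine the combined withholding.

Territorial Income Tax: taxable = £11,110.00 − £454.00 − 1×£126.00 = £10,530.00
  £543.20 + 15.6% × (£10,530.00 − £5,600.00) = £543.20 + 15.6% × £4,930.00 = £1,312.28
Retirement Security Contribution: 1% × £11,110.00 = £111.10
Total: £1,312.28 + £111.10 = £1,423.38

£1,423.38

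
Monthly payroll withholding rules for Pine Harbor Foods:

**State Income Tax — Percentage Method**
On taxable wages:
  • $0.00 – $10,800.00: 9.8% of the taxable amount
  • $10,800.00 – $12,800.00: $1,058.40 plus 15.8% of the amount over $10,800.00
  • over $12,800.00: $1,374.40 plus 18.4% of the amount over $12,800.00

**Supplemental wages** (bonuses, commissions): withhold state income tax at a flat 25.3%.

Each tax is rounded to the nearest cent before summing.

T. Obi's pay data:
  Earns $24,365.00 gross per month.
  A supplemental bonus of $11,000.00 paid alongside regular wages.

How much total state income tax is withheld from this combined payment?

$6,285.36

State Income Tax: taxable = $24,365.00
  $1,374.40 + 18.4% × ($24,365.00 − $12,800.00) = $1,374.40 + 18.4% × $11,565.00 = $3,502.36
Supplemental (25.3% flat on bonus): 25.3% × $11,000.00 = $2,783.00
Total state income tax: $3,502.36 + $2,783.00 = $6,285.36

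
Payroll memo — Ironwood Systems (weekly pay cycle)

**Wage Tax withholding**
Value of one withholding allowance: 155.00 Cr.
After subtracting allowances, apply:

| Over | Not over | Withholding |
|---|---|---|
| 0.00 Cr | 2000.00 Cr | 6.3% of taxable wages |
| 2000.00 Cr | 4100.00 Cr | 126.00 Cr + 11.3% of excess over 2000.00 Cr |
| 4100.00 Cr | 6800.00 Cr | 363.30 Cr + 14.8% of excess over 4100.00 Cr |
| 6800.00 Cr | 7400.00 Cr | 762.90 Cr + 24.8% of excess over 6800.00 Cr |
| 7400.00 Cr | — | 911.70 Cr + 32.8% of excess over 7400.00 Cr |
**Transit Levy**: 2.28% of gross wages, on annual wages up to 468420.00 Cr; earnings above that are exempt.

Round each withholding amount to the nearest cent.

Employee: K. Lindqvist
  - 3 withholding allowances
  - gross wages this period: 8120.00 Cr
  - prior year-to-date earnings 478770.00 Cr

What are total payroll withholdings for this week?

Wage Tax: taxable = 8120.00 Cr − 3×155.00 Cr = 7655.00 Cr
  911.70 Cr + 32.8% × (7655.00 Cr − 7400.00 Cr) = 911.70 Cr + 32.8% × 255.00 Cr = 995.34 Cr
Transit Levy: YTD 478770.00 Cr ≥ cap 468420.00 Cr → 0.00 Cr
Total: 995.34 Cr + 0.00 Cr = 995.34 Cr

995.34 Cr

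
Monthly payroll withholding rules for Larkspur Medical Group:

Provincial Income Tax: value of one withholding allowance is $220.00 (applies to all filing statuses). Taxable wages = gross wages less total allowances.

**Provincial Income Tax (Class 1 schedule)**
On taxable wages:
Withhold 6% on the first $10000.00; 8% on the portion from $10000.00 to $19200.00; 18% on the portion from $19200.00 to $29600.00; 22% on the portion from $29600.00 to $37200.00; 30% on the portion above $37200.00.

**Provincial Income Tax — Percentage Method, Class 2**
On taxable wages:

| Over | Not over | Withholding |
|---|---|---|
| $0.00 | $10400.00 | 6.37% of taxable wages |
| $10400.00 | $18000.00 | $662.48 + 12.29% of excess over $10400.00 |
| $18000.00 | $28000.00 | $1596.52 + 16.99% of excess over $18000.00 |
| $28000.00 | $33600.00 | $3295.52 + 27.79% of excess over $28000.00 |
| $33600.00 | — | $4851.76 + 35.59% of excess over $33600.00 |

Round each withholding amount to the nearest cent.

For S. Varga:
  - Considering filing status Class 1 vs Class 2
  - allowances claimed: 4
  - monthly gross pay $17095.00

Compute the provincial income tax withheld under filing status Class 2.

$1377.14

Provincial Income Tax (Class 2): taxable = $17095.00 − 4×$220.00 = $16215.00
  $662.48 + 12.29% × ($16215.00 − $10400.00) = $662.48 + 12.29% × $5815.00 = $1377.14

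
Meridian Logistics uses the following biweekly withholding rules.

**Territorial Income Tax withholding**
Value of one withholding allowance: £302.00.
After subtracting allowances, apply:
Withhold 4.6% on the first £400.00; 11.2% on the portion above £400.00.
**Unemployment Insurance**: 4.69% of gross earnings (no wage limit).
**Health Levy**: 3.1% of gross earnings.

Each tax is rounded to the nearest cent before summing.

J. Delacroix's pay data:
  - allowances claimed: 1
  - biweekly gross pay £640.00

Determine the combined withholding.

Territorial Income Tax: taxable = £640.00 − 1×£302.00 = £338.00
  4.6% × £338.00 = £15.55
Unemployment Insurance: 4.69% × £640.00 = £30.02
Health Levy: 3.1% × £640.00 = £19.84
Total: £15.55 + £30.02 + £19.84 = £65.41

£65.41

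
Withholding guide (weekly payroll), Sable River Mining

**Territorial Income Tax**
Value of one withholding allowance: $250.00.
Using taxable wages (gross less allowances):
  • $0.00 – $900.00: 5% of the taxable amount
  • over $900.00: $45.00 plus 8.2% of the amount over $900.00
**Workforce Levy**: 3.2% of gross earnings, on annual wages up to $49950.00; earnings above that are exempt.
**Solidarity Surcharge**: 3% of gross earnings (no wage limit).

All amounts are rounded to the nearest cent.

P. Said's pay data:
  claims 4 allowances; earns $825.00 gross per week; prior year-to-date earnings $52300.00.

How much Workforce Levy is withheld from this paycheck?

$0.00

Workforce Levy: YTD $52300.00 ≥ cap $49950.00 → $0.00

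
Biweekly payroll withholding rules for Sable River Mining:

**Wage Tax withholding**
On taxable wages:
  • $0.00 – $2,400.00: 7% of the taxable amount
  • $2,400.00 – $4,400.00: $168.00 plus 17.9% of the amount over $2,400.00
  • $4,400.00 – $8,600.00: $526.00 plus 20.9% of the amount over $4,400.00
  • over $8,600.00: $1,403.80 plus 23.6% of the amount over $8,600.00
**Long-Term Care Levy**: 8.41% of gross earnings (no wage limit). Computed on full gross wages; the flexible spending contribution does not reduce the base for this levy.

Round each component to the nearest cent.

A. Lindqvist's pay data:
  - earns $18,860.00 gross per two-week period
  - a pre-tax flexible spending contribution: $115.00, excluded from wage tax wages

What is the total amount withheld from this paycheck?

$5,384.15

Wage Tax: taxable = $18,860.00 − $115.00 = $18,745.00
  $1,403.80 + 23.6% × ($18,745.00 − $8,600.00) = $1,403.80 + 23.6% × $10,145.00 = $3,798.02
Long-Term Care Levy: 8.41% × $18,860.00 = $1,586.13
Total: $3,798.02 + $1,586.13 = $5,384.15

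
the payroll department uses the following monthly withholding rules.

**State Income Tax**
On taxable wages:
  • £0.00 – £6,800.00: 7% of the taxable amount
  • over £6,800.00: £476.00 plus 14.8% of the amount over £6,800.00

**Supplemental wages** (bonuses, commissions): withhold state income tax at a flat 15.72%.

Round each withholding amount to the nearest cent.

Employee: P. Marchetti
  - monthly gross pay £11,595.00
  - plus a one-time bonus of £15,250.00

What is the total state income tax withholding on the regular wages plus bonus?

State Income Tax: taxable = £11,595.00
  £476.00 + 14.8% × (£11,595.00 − £6,800.00) = £476.00 + 14.8% × £4,795.00 = £1,185.66
Supplemental (15.72% flat on bonus): 15.72% × £15,250.00 = £2,397.30
Total state income tax: £1,185.66 + £2,397.30 = £3,582.96

£3,582.96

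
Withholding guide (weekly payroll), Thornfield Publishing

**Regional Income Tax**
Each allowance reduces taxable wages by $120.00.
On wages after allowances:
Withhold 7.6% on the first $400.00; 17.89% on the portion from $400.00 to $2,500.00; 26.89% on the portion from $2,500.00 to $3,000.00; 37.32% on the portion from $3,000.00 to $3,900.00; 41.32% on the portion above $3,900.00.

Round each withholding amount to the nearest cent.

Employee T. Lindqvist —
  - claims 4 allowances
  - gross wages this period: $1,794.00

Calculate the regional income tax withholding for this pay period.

Regional Income Tax: taxable = $1,794.00 − 4×$120.00 = $1,314.00
  $30.40 + 17.89% × ($1,314.00 − $400.00) = $30.40 + 17.89% × $914.00 = $193.91

$193.91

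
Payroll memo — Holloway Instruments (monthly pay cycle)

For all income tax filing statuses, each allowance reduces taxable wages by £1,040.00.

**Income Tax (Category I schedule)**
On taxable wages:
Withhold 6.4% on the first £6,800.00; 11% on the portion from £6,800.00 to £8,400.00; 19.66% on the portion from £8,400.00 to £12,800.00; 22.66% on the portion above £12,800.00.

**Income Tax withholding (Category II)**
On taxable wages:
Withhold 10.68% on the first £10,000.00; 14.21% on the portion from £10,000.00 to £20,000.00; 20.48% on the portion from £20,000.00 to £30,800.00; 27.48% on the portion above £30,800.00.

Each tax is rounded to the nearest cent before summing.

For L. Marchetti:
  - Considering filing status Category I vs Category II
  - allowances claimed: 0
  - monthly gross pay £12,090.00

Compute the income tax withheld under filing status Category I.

Income Tax (Category I): taxable = £12,090.00
  £611.20 + 19.66% × (£12,090.00 − £8,400.00) = £611.20 + 19.66% × £3,690.00 = £1,336.65

£1,336.65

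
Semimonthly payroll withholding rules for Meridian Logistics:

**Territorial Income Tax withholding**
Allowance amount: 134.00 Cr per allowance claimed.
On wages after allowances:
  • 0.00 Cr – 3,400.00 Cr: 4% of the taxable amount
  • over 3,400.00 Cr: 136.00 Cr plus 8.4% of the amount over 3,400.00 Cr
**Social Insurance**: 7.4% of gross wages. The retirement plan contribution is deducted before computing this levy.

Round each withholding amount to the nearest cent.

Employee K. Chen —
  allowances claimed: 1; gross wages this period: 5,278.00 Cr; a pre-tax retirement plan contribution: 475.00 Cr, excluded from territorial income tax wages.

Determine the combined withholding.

598.02 Cr

Territorial Income Tax: taxable = 5,278.00 Cr − 475.00 Cr − 1×134.00 Cr = 4,669.00 Cr
  136.00 Cr + 8.4% × (4,669.00 Cr − 3,400.00 Cr) = 136.00 Cr + 8.4% × 1,269.00 Cr = 242.60 Cr
Social Insurance: 7.4% × 4,803.00 Cr = 355.42 Cr
Total: 242.60 Cr + 355.42 Cr = 598.02 Cr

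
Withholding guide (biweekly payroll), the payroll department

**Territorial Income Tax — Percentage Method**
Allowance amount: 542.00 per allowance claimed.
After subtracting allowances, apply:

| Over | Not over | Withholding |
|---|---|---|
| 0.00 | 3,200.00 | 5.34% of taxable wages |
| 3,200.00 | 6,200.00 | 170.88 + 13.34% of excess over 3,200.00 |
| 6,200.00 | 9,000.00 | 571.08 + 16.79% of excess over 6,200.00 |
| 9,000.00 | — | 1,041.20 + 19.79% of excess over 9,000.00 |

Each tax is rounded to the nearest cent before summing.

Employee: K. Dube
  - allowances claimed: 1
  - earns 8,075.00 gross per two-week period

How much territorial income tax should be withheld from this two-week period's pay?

794.89

Territorial Income Tax: taxable = 8,075.00 − 1×542.00 = 7,533.00
  571.08 + 16.79% × (7,533.00 − 6,200.00) = 571.08 + 16.79% × 1,333.00 = 794.89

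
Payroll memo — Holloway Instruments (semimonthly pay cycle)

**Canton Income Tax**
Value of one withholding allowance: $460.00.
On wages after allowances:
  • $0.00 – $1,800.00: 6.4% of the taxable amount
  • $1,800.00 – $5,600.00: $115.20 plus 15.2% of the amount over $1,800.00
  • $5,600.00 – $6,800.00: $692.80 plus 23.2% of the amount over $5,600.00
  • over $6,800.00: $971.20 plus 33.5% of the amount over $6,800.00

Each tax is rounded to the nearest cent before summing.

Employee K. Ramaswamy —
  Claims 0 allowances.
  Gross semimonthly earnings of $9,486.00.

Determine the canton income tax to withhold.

$1,871.01

Canton Income Tax: taxable = $9,486.00
  $971.20 + 33.5% × ($9,486.00 − $6,800.00) = $971.20 + 33.5% × $2,686.00 = $1,871.01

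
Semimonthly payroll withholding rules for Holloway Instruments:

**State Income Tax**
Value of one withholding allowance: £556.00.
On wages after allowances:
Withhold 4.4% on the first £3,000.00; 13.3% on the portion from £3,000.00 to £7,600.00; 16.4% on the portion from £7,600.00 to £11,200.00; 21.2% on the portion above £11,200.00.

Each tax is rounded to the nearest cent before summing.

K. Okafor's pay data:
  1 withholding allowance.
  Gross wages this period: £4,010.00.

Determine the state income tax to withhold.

£192.38

State Income Tax: taxable = £4,010.00 − 1×£556.00 = £3,454.00
  £132.00 + 13.3% × (£3,454.00 − £3,000.00) = £132.00 + 13.3% × £454.00 = £192.38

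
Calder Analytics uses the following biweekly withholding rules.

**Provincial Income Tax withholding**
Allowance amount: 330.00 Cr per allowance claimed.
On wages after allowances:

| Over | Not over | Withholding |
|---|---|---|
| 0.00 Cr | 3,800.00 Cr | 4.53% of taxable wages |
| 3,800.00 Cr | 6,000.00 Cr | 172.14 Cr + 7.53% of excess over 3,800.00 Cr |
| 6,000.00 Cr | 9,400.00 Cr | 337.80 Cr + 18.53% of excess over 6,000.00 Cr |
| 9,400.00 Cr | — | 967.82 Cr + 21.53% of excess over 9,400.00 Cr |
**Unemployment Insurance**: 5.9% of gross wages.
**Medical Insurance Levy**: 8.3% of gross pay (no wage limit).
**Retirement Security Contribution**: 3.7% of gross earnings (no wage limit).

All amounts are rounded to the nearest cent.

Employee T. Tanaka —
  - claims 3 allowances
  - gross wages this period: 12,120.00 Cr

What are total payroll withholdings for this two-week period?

3,509.77 Cr

Provincial Income Tax: taxable = 12,120.00 Cr − 3×330.00 Cr = 11,130.00 Cr
  967.82 Cr + 21.53% × (11,130.00 Cr − 9,400.00 Cr) = 967.82 Cr + 21.53% × 1,730.00 Cr = 1,340.29 Cr
Unemployment Insurance: 5.9% × 12,120.00 Cr = 715.08 Cr
Medical Insurance Levy: 8.3% × 12,120.00 Cr = 1,005.96 Cr
Retirement Security Contribution: 3.7% × 12,120.00 Cr = 448.44 Cr
Total: 1,340.29 Cr + 715.08 Cr + 1,005.96 Cr + 448.44 Cr = 3,509.77 Cr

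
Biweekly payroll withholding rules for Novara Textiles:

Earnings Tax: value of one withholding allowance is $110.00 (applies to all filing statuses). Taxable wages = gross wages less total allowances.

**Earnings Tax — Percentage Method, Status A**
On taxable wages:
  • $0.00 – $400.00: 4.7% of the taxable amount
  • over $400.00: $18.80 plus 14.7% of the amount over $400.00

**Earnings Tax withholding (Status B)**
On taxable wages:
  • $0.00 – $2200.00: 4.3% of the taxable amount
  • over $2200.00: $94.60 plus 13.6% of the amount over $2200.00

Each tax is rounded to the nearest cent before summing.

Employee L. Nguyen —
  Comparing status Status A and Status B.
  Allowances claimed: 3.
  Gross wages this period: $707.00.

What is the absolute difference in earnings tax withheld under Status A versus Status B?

Earnings Tax (Status A): taxable = $707.00 − 3×$110.00 = $377.00
  4.7% × $377.00 = $17.72
Earnings Tax (Status B): taxable = $707.00 − 3×$110.00 = $377.00
  4.3% × $377.00 = $16.21
Difference: |$17.72 − $16.21| = $1.51 (higher under Status A)

$1.51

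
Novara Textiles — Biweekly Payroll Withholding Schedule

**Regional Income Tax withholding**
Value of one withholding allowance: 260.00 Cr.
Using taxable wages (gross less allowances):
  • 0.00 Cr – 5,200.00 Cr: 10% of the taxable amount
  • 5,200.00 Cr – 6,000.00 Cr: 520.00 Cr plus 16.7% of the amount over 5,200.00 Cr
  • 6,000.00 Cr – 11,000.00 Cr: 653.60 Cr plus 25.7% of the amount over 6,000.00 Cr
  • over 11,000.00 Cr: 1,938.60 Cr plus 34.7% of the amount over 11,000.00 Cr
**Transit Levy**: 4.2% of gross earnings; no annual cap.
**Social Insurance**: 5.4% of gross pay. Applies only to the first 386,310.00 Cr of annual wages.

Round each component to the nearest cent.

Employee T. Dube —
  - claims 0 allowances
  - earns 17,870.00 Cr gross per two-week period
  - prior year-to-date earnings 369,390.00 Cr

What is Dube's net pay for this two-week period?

Regional Income Tax: taxable = 17,870.00 Cr
  1,938.60 Cr + 34.7% × (17,870.00 Cr − 11,000.00 Cr) = 1,938.60 Cr + 34.7% × 6,870.00 Cr = 4,322.49 Cr
Transit Levy: 4.2% × 17,870.00 Cr = 750.54 Cr
Social Insurance: cap 386,310.00 Cr − YTD 369,390.00 Cr = 16,920.00 Cr subject; 5.4% × 16,920.00 Cr = 913.68 Cr
Total withheld: 4,322.49 Cr + 750.54 Cr + 913.68 Cr = 5,986.71 Cr
Net pay: 17,870.00 Cr − 5,986.71 Cr = 11,883.29 Cr

11,883.29 Cr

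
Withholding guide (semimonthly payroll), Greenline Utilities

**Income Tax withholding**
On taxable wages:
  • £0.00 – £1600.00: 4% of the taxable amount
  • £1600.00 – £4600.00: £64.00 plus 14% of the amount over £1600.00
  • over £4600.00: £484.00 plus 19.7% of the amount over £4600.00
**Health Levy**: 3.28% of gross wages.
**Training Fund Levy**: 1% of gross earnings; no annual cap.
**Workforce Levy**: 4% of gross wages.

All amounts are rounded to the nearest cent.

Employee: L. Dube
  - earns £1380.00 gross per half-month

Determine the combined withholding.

Income Tax: taxable = £1380.00
  4% × £1380.00 = £55.20
Health Levy: 3.28% × £1380.00 = £45.26
Training Fund Levy: 1% × £1380.00 = £13.80
Workforce Levy: 4% × £1380.00 = £55.20
Total: £55.20 + £45.26 + £13.80 + £55.20 = £169.46

£169.46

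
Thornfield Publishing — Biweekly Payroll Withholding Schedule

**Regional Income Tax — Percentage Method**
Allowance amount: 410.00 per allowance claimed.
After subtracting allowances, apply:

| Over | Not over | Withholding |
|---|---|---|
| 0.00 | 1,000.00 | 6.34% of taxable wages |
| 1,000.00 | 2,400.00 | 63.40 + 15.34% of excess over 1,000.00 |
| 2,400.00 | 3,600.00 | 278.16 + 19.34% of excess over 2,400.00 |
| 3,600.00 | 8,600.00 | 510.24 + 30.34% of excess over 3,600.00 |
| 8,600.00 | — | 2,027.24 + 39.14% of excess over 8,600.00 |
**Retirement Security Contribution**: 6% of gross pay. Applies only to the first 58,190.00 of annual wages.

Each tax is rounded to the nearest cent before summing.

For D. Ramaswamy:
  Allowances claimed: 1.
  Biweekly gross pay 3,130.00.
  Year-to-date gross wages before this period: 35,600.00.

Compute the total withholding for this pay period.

527.85

Regional Income Tax: taxable = 3,130.00 − 1×410.00 = 2,720.00
  278.16 + 19.34% × (2,720.00 − 2,400.00) = 278.16 + 19.34% × 320.00 = 340.05
Retirement Security Contribution: 6% × 3,130.00 = 187.80
Total: 340.05 + 187.80 = 527.85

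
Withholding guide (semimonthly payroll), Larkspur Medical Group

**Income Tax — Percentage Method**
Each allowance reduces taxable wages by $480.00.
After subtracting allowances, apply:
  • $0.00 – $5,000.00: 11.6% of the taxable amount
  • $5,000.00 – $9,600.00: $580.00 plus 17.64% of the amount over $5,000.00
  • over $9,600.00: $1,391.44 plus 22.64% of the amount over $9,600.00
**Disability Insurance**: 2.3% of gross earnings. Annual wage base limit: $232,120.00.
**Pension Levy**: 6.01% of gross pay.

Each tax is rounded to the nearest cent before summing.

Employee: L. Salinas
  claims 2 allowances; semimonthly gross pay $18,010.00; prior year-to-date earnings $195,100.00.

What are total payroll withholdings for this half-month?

$4,574.75

Income Tax: taxable = $18,010.00 − 2×$480.00 = $17,050.00
  $1,391.44 + 22.64% × ($17,050.00 − $9,600.00) = $1,391.44 + 22.64% × $7,450.00 = $3,078.12
Disability Insurance: 2.3% × $18,010.00 = $414.23
Pension Levy: 6.01% × $18,010.00 = $1,082.40
Total: $3,078.12 + $414.23 + $1,082.40 = $4,574.75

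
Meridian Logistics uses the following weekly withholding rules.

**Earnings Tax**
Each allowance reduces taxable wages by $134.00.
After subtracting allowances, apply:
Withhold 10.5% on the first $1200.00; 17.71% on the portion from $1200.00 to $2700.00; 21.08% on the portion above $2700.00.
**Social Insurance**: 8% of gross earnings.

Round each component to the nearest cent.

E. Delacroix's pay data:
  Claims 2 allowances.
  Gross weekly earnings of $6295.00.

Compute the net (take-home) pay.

$4698.42

Earnings Tax: taxable = $6295.00 − 2×$134.00 = $6027.00
  $391.65 + 21.08% × ($6027.00 − $2700.00) = $391.65 + 21.08% × $3327.00 = $1092.98
Social Insurance: 8% × $6295.00 = $503.60
Total withheld: $1092.98 + $503.60 = $1596.58
Net pay: $6295.00 − $1596.58 = $4698.42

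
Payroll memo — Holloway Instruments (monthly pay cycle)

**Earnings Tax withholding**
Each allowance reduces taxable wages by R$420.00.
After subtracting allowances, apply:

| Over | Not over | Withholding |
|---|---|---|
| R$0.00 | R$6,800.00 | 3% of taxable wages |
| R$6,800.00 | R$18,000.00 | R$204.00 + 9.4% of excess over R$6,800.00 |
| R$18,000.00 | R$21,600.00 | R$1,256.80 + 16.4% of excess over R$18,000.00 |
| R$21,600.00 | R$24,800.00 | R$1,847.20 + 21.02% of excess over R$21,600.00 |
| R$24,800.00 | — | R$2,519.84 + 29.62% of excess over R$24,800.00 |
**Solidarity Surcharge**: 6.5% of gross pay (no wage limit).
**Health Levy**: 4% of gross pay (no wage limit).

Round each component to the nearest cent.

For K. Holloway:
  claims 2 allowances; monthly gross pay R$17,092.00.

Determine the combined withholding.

R$2,887.15

Earnings Tax: taxable = R$17,092.00 − 2×R$420.00 = R$16,252.00
  R$204.00 + 9.4% × (R$16,252.00 − R$6,800.00) = R$204.00 + 9.4% × R$9,452.00 = R$1,092.49
Solidarity Surcharge: 6.5% × R$17,092.00 = R$1,110.98
Health Levy: 4% × R$17,092.00 = R$683.68
Total: R$1,092.49 + R$1,110.98 + R$683.68 = R$2,887.15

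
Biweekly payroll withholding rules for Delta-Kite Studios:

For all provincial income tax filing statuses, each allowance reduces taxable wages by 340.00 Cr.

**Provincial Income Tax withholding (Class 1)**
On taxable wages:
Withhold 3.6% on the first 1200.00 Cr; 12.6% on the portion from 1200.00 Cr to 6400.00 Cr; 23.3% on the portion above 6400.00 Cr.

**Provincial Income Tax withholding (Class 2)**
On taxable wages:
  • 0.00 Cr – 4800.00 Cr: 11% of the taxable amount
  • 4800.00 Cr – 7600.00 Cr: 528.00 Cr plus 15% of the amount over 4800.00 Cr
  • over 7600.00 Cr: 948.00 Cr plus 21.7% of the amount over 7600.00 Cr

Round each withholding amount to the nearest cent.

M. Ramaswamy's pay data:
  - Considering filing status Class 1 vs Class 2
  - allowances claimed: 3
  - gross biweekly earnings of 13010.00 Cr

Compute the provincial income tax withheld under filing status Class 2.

1900.63 Cr

Provincial Income Tax (Class 2): taxable = 13010.00 Cr − 3×340.00 Cr = 11990.00 Cr
  948.00 Cr + 21.7% × (11990.00 Cr − 7600.00 Cr) = 948.00 Cr + 21.7% × 4390.00 Cr = 1900.63 Cr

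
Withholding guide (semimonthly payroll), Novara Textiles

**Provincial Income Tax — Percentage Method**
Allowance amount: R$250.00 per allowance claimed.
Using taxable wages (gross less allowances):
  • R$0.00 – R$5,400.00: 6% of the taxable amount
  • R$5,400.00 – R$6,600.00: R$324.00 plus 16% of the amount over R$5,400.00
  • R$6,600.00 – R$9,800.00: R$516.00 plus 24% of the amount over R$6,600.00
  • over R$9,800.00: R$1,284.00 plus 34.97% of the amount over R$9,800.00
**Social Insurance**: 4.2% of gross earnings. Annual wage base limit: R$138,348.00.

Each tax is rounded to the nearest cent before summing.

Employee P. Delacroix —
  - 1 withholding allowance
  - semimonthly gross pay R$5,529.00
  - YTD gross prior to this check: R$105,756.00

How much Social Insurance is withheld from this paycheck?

R$232.22

Social Insurance: 4.2% × R$5,529.00 = R$232.22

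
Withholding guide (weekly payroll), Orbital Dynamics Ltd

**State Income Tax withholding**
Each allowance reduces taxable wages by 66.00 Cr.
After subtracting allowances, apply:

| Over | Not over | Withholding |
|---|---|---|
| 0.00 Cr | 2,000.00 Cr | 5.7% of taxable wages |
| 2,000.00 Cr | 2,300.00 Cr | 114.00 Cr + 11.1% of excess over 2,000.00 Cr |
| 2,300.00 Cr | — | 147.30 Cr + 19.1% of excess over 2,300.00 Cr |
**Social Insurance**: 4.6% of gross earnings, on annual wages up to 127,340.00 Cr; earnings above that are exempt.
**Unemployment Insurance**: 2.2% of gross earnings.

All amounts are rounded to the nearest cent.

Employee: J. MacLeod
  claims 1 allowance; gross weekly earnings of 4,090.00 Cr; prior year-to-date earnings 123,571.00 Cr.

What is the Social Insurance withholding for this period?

Social Insurance: cap 127,340.00 Cr − YTD 123,571.00 Cr = 3,769.00 Cr subject; 4.6% × 3,769.00 Cr = 173.37 Cr

173.37 Cr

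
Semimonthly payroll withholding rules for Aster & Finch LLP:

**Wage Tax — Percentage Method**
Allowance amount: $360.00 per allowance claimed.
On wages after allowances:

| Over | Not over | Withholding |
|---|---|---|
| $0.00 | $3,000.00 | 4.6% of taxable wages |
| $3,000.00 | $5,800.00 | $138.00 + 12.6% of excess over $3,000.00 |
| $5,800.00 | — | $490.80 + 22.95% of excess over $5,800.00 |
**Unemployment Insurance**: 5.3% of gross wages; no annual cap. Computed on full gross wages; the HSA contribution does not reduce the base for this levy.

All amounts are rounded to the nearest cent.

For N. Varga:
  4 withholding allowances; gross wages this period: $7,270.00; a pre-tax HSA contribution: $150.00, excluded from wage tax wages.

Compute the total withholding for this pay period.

$860.99

Wage Tax: taxable = $7,270.00 − $150.00 − 4×$360.00 = $5,680.00
  $138.00 + 12.6% × ($5,680.00 − $3,000.00) = $138.00 + 12.6% × $2,680.00 = $475.68
Unemployment Insurance: 5.3% × $7,270.00 = $385.31
Total: $475.68 + $385.31 = $860.99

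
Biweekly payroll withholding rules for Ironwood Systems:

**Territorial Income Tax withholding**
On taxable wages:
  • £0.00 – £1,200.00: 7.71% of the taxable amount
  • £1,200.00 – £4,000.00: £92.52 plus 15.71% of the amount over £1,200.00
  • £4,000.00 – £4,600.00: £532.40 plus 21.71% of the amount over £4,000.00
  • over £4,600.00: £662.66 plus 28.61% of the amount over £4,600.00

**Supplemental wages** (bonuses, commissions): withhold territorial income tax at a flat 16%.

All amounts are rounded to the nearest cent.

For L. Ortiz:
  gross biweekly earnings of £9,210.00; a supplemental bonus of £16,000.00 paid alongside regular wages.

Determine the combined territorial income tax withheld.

£4,541.58

Territorial Income Tax: taxable = £9,210.00
  £662.66 + 28.61% × (£9,210.00 − £4,600.00) = £662.66 + 28.61% × £4,610.00 = £1,981.58
Supplemental (16% flat on bonus): 16% × £16,000.00 = £2,560.00
Total territorial income tax: £1,981.58 + £2,560.00 = £4,541.58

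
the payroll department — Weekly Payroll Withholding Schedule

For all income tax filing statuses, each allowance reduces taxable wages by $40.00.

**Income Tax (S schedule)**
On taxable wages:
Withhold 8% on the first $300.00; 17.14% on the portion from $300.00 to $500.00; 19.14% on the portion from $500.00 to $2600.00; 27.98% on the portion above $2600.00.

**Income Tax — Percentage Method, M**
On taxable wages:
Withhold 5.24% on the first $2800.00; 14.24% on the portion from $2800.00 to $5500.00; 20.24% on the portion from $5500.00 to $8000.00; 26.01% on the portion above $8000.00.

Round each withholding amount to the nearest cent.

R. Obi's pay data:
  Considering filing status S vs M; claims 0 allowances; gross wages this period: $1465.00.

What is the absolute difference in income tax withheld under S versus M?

$166.21

Income Tax (S): taxable = $1465.00
  $58.28 + 19.14% × ($1465.00 − $500.00) = $58.28 + 19.14% × $965.00 = $242.98
Income Tax (M): taxable = $1465.00
  5.24% × $1465.00 = $76.77
Difference: |$242.98 − $76.77| = $166.21 (higher under S)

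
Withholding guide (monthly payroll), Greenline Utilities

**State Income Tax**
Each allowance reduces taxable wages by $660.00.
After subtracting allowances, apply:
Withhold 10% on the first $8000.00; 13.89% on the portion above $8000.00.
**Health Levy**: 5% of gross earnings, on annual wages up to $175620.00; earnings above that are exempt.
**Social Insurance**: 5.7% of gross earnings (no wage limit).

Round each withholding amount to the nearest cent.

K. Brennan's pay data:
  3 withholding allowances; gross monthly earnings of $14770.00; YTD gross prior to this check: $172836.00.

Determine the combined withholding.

$2446.42

State Income Tax: taxable = $14770.00 − 3×$660.00 = $12790.00
  $800.00 + 13.89% × ($12790.00 − $8000.00) = $800.00 + 13.89% × $4790.00 = $1465.33
Health Levy: cap $175620.00 − YTD $172836.00 = $2784.00 subject; 5% × $2784.00 = $139.20
Social Insurance: 5.7% × $14770.00 = $841.89
Total: $1465.33 + $139.20 + $841.89 = $2446.42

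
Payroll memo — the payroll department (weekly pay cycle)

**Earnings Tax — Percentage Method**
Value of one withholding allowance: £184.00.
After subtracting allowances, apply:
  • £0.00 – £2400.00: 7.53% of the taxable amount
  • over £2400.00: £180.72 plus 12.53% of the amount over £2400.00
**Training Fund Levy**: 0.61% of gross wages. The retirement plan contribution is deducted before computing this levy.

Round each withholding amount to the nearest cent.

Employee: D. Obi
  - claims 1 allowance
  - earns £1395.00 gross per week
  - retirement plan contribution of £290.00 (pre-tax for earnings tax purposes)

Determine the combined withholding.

£76.09

Earnings Tax: taxable = £1395.00 − £290.00 − 1×£184.00 = £921.00
  7.53% × £921.00 = £69.35
Training Fund Levy: 0.61% × £1105.00 = £6.74
Total: £69.35 + £6.74 = £76.09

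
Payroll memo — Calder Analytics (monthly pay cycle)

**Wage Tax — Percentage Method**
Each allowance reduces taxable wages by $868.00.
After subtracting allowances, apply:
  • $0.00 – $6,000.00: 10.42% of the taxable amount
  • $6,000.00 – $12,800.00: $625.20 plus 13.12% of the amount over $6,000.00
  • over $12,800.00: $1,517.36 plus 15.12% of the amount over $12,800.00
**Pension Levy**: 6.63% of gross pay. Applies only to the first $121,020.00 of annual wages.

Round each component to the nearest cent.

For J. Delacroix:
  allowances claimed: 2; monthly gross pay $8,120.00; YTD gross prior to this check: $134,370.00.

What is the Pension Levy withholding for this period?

$0.00

Pension Levy: YTD $134,370.00 ≥ cap $121,020.00 → $0.00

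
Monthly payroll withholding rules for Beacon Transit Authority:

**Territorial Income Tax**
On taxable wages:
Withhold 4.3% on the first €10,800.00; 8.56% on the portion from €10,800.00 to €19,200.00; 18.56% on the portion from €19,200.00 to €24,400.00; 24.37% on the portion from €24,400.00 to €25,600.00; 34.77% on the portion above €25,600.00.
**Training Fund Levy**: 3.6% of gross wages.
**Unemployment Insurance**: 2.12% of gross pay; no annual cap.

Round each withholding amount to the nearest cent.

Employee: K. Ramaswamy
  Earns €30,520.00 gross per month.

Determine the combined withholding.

€5,897.42

Territorial Income Tax: taxable = €30,520.00
  €2,441.00 + 34.77% × (€30,520.00 − €25,600.00) = €2,441.00 + 34.77% × €4,920.00 = €4,151.68
Training Fund Levy: 3.6% × €30,520.00 = €1,098.72
Unemployment Insurance: 2.12% × €30,520.00 = €647.02
Total: €4,151.68 + €1,098.72 + €647.02 = €5,897.42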